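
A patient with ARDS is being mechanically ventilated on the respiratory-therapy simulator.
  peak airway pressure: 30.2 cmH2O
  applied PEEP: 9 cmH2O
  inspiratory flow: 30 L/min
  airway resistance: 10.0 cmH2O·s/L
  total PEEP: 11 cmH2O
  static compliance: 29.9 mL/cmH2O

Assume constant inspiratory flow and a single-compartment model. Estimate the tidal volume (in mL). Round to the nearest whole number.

Flow: 30 L/min ÷ 60 = 0.5 L/s.
Total PEEP = 11 cmH2O (set 9 + intrinsic 2); this is the baseline alveolar pressure.
Equation of motion (constant flow): PIP = Vt/C + R·V̇ + PEEP.
Vt/C = PIP − R·V̇ − PEEP = 30.2 − 5.0 − 11 = 14.2 cmH2O.
Vt = C × 14.2 = 29.9 × 14.2 = 424.58 mL.

425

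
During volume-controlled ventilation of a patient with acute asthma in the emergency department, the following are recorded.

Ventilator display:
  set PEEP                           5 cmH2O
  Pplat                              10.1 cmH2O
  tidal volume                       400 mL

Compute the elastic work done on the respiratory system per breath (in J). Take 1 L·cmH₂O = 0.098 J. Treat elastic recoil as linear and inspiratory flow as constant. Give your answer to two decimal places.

Elastic work ≈ ½ × (Pplat − PEEP) × Vt = 0.5 × (10.1 − 5) × 0.400 L = 0.5 × 5.1 × 0.400 = 1.02 L·cmH2O.
× 0.098 J/(L·cmH2O) → 0.09996 J.

0.10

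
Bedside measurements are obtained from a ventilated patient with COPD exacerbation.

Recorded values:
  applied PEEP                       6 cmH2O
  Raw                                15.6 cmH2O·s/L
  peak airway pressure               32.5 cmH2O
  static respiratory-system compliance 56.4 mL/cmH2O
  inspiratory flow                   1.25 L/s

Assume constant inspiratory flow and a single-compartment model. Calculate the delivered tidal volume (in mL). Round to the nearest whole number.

Equation of motion (constant flow): PIP = Vt/C + R·V̇ + PEEP.
Vt/C = PIP − R·V̇ − PEEP = 32.5 − 19.5 − 6 = 7.0 cmH2O.
Vt = C × 7.0 = 56.4 × 7.0 = 394.8 mL.

395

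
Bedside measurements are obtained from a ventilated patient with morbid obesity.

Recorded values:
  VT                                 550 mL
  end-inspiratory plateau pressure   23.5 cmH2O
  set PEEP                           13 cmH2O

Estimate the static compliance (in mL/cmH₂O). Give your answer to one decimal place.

Cstat = Vt / (Pplat − PEEP) = 550 / (23.5 − 13) = 550 / 10.5 = 52.381 mL/cmH2O.

52.4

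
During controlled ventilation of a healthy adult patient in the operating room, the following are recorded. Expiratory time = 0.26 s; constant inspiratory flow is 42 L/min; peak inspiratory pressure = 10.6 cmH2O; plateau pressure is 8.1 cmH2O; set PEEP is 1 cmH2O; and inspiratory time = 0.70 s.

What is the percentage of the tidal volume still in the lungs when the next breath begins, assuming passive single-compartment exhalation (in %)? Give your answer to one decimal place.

34.8

Flow: 42 L/min ÷ 60 = 0.7 L/s.
Vt = flow × Ti = 0.7 L/s × 0.70 s × 1000 mL/L = 490.0 mL.
R = (PIP − Pplat)/V̇ = (10.6 − 8.1) / 0.7 = 2.5/0.7 = 3.571 cmH2O·s/L.
C = Vt/(Pplat − PEEP) = 490.0 / (8.1 − 1) = 490.0/7.1 = 69.014 mL/cmH2O.
τ = R × C = 3.571 × 0.06901 L/cmH2O = 0.2464 s.
Fraction remaining at end-expiration = e^(−Te/τ) = e^(−0.26/0.2464) = 0.3481 → 34.81%.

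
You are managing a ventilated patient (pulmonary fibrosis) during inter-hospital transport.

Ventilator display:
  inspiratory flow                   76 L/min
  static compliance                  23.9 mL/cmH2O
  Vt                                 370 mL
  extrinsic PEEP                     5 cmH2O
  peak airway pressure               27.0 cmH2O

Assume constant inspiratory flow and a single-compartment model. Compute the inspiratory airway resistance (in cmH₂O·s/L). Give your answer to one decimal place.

5.1

Flow: 76 L/min ÷ 60 = 1.2667 L/s.
Equation of motion (constant flow): PIP = Vt/C + R·V̇ + PEEP.
R·V̇ = PIP − Vt/C − PEEP = 27.0 − 370/23.9 − 5 = 27.0 − 15.481 − 5 = 6.519 cmH2O.
R = 6.519 / 1.2667 = 5.146 cmH2O·s/L.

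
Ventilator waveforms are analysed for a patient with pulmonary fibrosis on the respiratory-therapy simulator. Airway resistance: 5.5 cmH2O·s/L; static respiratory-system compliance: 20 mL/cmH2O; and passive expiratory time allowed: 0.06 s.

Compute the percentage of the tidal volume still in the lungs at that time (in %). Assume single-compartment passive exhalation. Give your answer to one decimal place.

58.0

τ = R × C = 5.5 × 20 mL/cmH2O = 5.5 × 0.020 L/cmH2O = 0.11 s.
Passive exhalation: V(t)/V₀ = e^(−t/τ) = e^(−0.06/0.11) = 0.5796.
Fraction remaining = 0.5796 → 57.96%.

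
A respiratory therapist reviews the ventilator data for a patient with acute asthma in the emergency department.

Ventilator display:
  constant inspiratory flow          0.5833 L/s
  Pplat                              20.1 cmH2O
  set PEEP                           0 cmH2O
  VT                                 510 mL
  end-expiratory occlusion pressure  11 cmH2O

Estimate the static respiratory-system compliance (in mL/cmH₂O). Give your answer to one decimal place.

56.0

End-expiratory occlusion gives total PEEP = 11 cmH2O (intrinsic PEEP = 11 − 0 = 11). Use total PEEP for the elastic gradient.
Cstat = Vt / (Pplat − PEEPtotal) = 510 / (20.1 − 11) = 510 / 9.1 = 56.044 mL/cmH2O.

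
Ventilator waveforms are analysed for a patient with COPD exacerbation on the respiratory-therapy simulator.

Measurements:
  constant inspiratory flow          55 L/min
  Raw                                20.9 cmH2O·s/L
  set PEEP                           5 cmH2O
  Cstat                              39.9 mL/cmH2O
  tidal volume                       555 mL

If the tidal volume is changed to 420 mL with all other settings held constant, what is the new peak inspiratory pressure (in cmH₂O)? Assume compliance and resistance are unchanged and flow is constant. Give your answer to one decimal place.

Flow: 55 L/min ÷ 60 = 0.9167 L/s.
PIP = Vt/C + R·V̇ + PEEP (constant-flow equation of motion).
Only the elastic term changes: ΔPIP = ΔVt / C = (420 − 555) / 39.9 = -3.383 cmH2O.
Original PIP = 555/39.9 + 20.9×0.9167 + 5 = 38.069 cmH2O; new PIP = 38.069 + (-3.383) = 34.686 cmH2O.

34.7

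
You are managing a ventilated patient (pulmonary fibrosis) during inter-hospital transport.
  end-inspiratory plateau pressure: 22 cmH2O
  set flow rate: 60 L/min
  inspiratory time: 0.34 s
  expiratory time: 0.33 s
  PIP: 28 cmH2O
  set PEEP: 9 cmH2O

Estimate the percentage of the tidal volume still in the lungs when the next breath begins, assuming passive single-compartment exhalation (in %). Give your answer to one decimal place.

12.2

Flow: 60 L/min ÷ 60 = 1 L/s.
Vt = flow × Ti = 1 L/s × 0.34 s × 1000 mL/L = 340.0 mL.
R = (PIP − Pplat)/V̇ = (28 − 22) / 1 = 6.0/1 = 6.0 cmH2O·s/L.
C = Vt/(Pplat − PEEP) = 340.0 / (22 − 9) = 340.0/13.0 = 26.154 mL/cmH2O.
τ = R × C = 6.0 × 0.02615 L/cmH2O = 0.1569 s.
Fraction remaining at end-expiration = e^(−Te/τ) = e^(−0.33/0.1569) = 0.1221 → 12.21%.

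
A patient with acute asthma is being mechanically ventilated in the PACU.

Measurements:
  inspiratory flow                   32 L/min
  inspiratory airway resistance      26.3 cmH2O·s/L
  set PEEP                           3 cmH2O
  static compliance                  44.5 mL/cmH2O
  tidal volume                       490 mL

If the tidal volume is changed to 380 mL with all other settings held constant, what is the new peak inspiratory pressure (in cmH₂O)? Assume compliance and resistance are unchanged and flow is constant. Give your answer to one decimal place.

Flow: 32 L/min ÷ 60 = 0.5333 L/s.
PIP = Vt/C + R·V̇ + PEEP (constant-flow equation of motion).
Only the elastic term changes: ΔPIP = ΔVt / C = (380 − 490) / 44.5 = -2.472 cmH2O.
Original PIP = 490/44.5 + 26.3×0.5333 + 3 = 28.037 cmH2O; new PIP = 28.037 + (-2.472) = 25.565 cmH2O.

25.6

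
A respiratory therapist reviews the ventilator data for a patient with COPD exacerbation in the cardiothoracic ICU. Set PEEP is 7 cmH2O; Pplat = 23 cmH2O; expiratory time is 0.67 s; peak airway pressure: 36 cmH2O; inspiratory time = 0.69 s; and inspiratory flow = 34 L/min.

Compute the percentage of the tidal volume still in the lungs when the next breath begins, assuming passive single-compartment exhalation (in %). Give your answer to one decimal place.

Flow: 34 L/min ÷ 60 = 0.5667 L/s.
Vt = flow × Ti = 0.5667 L/s × 0.69 s × 1000 mL/L = 391.02 mL.
R = (PIP − Pplat)/V̇ = (36 − 23) / 0.5667 = 13.0/0.5667 = 22.94 cmH2O·s/L.
C = Vt/(Pplat − PEEP) = 391.02 / (23 − 7) = 391.02/16.0 = 24.439 mL/cmH2O.
τ = R × C = 22.94 × 0.02444 L/cmH2O = 0.5607 s.
Fraction remaining at end-expiration = e^(−Te/τ) = e^(−0.67/0.5607) = 0.3027 → 30.27%.

30.3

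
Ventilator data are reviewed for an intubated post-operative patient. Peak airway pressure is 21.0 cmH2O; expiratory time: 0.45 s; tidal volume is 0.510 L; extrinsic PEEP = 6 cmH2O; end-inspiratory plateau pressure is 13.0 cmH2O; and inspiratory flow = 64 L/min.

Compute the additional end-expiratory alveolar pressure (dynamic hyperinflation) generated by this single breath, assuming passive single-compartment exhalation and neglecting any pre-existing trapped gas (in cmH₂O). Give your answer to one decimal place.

3.1

Flow: 64 L/min ÷ 60 = 1.0667 L/s.
R = (PIP − Pplat)/V̇ = (21.0 − 13.0) / 1.0667 = 8.0/1.0667 = 7.5 cmH2O·s/L.
C = Vt/(Pplat − PEEP) = 510.0 / (13.0 − 6) = 510.0/7.0 = 72.857 mL/cmH2O.
τ = R × C = 7.5 × 0.07286 L/cmH2O = 0.5465 s.
Fraction remaining = e^(−Te/τ) = e^(−0.45/0.5465) = 0.4389; trapped volume = 510.0 × 0.4389 = 223.84 mL.
Additional alveolar pressure from trapping ≈ V_trapped / C = 223.84 / 72.857 = 3.072 cmH2O.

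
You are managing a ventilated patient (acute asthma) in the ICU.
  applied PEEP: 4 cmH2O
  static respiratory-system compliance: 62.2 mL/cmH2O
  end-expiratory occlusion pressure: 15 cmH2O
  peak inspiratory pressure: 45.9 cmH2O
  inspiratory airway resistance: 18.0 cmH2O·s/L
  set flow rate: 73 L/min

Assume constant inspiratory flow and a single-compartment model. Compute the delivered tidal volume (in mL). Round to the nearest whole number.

Flow: 73 L/min ÷ 60 = 1.2167 L/s.
Total PEEP = 15 cmH2O (set 4 + intrinsic 11); this is the baseline alveolar pressure.
Equation of motion (constant flow): PIP = Vt/C + R·V̇ + PEEP.
Vt/C = PIP − R·V̇ − PEEP = 45.9 − 21.901 − 15 = 8.999 cmH2O.
Vt = C × 8.999 = 62.2 × 8.999 = 559.74 mL.

560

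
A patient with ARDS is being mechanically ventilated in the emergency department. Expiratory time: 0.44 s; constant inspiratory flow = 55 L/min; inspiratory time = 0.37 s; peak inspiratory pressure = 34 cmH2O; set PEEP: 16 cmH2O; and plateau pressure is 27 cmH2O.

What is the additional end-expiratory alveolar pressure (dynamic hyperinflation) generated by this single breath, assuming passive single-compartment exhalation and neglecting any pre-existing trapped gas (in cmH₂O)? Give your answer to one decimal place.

Flow: 55 L/min ÷ 60 = 0.9167 L/s.
Vt = flow × Ti = 0.9167 L/s × 0.37 s × 1000 mL/L = 339.18 mL.
R = (PIP − Pplat)/V̇ = (34 − 27) / 0.9167 = 7.0/0.9167 = 7.636 cmH2O·s/L.
C = Vt/(Pplat − PEEP) = 339.18 / (27 − 16) = 339.18/11.0 = 30.835 mL/cmH2O.
τ = R × C = 7.636 × 0.03084 L/cmH2O = 0.2355 s.
Fraction remaining = e^(−Te/τ) = e^(−0.44/0.2355) = 0.1544; trapped volume = 339.18 × 0.1544 = 52.369 mL.
Additional alveolar pressure from trapping ≈ V_trapped / C = 52.369 / 30.835 = 1.698 cmH2O.

1.7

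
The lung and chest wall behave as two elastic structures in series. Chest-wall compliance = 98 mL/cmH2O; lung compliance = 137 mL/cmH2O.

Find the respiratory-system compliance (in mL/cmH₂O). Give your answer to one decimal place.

Lung and chest wall are elastances in series: 1/Crs = 1/CL + 1/Ccw.
1/Crs = 1/137 + 1/98 = 0.0175.
Crs = 57.143 mL/cmH2O.

57.1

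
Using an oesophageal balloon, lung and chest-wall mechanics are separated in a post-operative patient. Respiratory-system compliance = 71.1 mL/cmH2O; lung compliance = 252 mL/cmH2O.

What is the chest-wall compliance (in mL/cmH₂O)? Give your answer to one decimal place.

99.0

1/Ccw = 1/Crs − 1/CL.
1/Ccw = 1/71.1 − 1/252 = 0.0101.
Ccw = 99.01 mL/cmH2O.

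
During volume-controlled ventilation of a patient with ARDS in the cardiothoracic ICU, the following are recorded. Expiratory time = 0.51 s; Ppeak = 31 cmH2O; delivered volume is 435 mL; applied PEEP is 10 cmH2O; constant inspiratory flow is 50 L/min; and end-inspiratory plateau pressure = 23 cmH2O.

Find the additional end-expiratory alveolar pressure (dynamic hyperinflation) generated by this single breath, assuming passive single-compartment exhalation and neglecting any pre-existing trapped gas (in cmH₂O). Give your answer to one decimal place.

Flow: 50 L/min ÷ 60 = 0.8333 L/s.
R = (PIP − Pplat)/V̇ = (31 − 23) / 0.8333 = 8.0/0.8333 = 9.6 cmH2O·s/L.
C = Vt/(Pplat − PEEP) = 435.0 / (23 − 10) = 435.0/13.0 = 33.462 mL/cmH2O.
τ = R × C = 9.6 × 0.03346 L/cmH2O = 0.3212 s.
Fraction remaining = e^(−Te/τ) = e^(−0.51/0.3212) = 0.2044; trapped volume = 435.0 × 0.2044 = 88.914 mL.
Additional alveolar pressure from trapping ≈ V_trapped / C = 88.914 / 33.462 = 2.657 cmH2O.

2.7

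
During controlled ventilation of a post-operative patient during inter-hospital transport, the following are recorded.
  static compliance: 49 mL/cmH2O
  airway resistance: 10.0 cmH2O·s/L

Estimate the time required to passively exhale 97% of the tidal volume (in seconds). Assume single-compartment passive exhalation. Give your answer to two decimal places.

1.72

τ = R × C = 10.0 × 49 mL/cmH2O = 10.0 × 0.049 L/cmH2O = 0.49 s.
Exhaled fraction f = 1 − e^(−t/τ) → t = −τ·ln(1 − f) = −0.49·ln(0.03) = 1.718 s.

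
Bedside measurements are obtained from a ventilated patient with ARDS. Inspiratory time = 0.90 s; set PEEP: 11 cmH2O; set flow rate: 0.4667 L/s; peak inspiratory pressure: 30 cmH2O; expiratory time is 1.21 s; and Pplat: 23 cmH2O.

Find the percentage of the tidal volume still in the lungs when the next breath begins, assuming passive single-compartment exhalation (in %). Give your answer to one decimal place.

10.0

Vt = flow × Ti = 0.4667 L/s × 0.90 s × 1000 mL/L = 420.03 mL.
R = (PIP − Pplat)/V̇ = (30 − 23) / 0.4667 = 7.0/0.4667 = 14.999 cmH2O·s/L.
C = Vt/(Pplat − PEEP) = 420.03 / (23 − 11) = 420.03/12.0 = 35.003 mL/cmH2O.
τ = R × C = 14.999 × 0.035 L/cmH2O = 0.525 s.
Fraction remaining at end-expiration = e^(−Te/τ) = e^(−1.21/0.525) = 0.09978 → 9.978%.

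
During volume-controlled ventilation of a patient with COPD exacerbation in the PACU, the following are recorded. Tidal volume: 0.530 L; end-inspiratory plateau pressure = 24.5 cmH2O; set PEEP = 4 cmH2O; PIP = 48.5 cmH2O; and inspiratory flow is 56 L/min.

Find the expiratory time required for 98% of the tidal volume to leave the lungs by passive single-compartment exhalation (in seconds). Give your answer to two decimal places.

2.60

Flow: 56 L/min ÷ 60 = 0.9333 L/s.
R = (PIP − Pplat)/V̇ = (48.5 − 24.5) / 0.9333 = 24.0/0.9333 = 25.715 cmH2O·s/L.
C = Vt/(Pplat − PEEP) = 530.0 / (24.5 − 4) = 530.0/20.5 = 25.854 mL/cmH2O.
τ = R × C = 25.715 × 0.02585 L/cmH2O = 0.6647 s.
t = −τ·ln(1 − 0.98) = −0.6647·ln(0.02) = 2.6 s.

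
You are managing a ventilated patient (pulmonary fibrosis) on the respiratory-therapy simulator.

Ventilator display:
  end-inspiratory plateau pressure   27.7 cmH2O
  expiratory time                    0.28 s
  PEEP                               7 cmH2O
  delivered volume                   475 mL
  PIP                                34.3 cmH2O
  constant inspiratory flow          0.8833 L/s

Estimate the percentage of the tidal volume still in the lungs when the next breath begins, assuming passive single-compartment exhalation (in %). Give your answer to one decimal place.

19.5

R = (PIP − Pplat)/V̇ = (34.3 − 27.7) / 0.8833 = 6.6/0.8833 = 7.472 cmH2O·s/L.
C = Vt/(Pplat − PEEP) = 475.0 / (27.7 − 7) = 475.0/20.7 = 22.947 mL/cmH2O.
τ = R × C = 7.472 × 0.02295 L/cmH2O = 0.1715 s.
Fraction remaining at end-expiration = e^(−Te/τ) = e^(−0.28/0.1715) = 0.1954 → 19.54%.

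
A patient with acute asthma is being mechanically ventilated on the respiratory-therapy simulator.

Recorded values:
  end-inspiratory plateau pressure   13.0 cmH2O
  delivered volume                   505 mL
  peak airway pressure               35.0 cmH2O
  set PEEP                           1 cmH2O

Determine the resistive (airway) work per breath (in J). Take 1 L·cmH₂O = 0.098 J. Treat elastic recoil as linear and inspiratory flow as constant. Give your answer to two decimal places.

With constant inspiratory flow the resistive pressure is constant at PIP − Pplat = 35.0 − 13.0 = 22.0 cmH2O, so resistive work = 22.0 × 0.505 = 11.11 L·cmH2O.
× 0.098 J/(L·cmH2O) → 1.089 J.

1.09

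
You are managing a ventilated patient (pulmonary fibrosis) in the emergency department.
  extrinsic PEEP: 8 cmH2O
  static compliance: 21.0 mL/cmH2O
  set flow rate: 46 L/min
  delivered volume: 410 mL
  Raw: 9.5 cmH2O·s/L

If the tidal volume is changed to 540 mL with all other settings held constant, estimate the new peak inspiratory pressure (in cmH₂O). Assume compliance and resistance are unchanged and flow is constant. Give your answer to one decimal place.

Flow: 46 L/min ÷ 60 = 0.7667 L/s.
PIP = Vt/C + R·V̇ + PEEP (constant-flow equation of motion).
Only the elastic term changes: ΔPIP = ΔVt / C = (540 − 410) / 21.0 = 6.19 cmH2O.
Original PIP = 410/21.0 + 9.5×0.7667 + 8 = 34.807 cmH2O; new PIP = 34.807 + (6.19) = 40.997 cmH2O.

41.0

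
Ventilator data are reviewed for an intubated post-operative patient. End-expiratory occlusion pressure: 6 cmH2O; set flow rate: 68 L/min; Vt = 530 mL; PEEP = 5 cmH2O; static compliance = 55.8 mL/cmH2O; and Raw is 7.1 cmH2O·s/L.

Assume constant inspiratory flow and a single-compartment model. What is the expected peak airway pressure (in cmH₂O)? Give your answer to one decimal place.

Flow: 68 L/min ÷ 60 = 1.1333 L/s.
Total PEEP = 6 cmH2O (set 5 + intrinsic 1); this is the baseline alveolar pressure.
Equation of motion (constant flow): PIP = Vt/C + R·V̇ + PEEP.
PIP = 530/55.8 + 7.1×1.1333 + 6 = 9.498 + 8.046 + 6 = 23.544 cmH2O.

23.5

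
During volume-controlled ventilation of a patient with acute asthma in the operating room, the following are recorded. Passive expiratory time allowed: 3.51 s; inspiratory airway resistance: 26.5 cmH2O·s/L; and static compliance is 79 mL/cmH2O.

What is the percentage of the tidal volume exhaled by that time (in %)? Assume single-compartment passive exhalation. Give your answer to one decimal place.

81.3

τ = R × C = 26.5 × 79 mL/cmH2O = 26.5 × 0.079 L/cmH2O = 2.094 s.
Passive exhalation: V(t)/V₀ = e^(−t/τ) = e^(−3.51/2.094) = 0.1871.
Fraction exhaled = 1 − 0.1871 = 0.8129 → 81.29%.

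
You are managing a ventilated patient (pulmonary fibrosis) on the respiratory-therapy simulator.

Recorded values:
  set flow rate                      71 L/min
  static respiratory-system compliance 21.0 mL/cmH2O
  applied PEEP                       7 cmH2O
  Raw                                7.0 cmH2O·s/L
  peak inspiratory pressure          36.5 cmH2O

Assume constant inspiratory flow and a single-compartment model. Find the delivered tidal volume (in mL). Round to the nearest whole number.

Flow: 71 L/min ÷ 60 = 1.1833 L/s.
Equation of motion (constant flow): PIP = Vt/C + R·V̇ + PEEP.
Vt/C = PIP − R·V̇ − PEEP = 36.5 − 8.283 − 7 = 21.217 cmH2O.
Vt = C × 21.217 = 21.0 × 21.217 = 445.56 mL.

446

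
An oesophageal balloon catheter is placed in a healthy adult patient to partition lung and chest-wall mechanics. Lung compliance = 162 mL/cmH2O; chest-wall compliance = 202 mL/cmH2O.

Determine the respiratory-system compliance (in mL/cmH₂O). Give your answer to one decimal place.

89.9

Lung and chest wall are elastances in series: 1/Crs = 1/CL + 1/Ccw.
1/Crs = 1/162 + 1/202 = 0.01112.
Crs = 89.928 mL/cmH2O.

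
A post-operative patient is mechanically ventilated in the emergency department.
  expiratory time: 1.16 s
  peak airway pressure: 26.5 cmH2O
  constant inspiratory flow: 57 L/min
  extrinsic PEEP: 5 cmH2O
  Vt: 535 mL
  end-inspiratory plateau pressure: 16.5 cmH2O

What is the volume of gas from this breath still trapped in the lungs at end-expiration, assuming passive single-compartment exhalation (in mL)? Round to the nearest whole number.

50

Flow: 57 L/min ÷ 60 = 0.95 L/s.
R = (PIP − Pplat)/V̇ = (26.5 − 16.5) / 0.95 = 10.0/0.95 = 10.526 cmH2O·s/L.
C = Vt/(Pplat − PEEP) = 535.0 / (16.5 − 5) = 535.0/11.5 = 46.522 mL/cmH2O.
τ = R × C = 10.526 × 0.04652 L/cmH2O = 0.4897 s.
Fraction remaining = e^(−Te/τ) = e^(−1.16/0.4897) = 0.09359.
Trapped volume = 535.0 × 0.09359 = 50.071 mL.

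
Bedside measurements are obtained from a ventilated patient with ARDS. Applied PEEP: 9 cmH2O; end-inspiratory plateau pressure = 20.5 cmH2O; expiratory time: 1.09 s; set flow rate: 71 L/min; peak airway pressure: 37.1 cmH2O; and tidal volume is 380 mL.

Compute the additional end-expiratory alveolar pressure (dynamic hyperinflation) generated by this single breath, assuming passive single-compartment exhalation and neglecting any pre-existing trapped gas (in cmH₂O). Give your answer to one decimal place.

1.1

Flow: 71 L/min ÷ 60 = 1.1833 L/s.
R = (PIP − Pplat)/V̇ = (37.1 − 20.5) / 1.1833 = 16.6/1.1833 = 14.029 cmH2O·s/L.
C = Vt/(Pplat − PEEP) = 380.0 / (20.5 − 9) = 380.0/11.5 = 33.043 mL/cmH2O.
τ = R × C = 14.029 × 0.03304 L/cmH2O = 0.4635 s.
Fraction remaining = e^(−Te/τ) = e^(−1.09/0.4635) = 0.09521; trapped volume = 380.0 × 0.09521 = 36.18 mL.
Additional alveolar pressure from trapping ≈ V_trapped / C = 36.18 / 33.043 = 1.095 cmH2O.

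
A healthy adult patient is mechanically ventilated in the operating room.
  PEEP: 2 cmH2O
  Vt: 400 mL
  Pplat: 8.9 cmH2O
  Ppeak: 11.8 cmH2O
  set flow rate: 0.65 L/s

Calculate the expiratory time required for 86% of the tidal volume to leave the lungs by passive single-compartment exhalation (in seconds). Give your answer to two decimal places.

0.51

R = (PIP − Pplat)/V̇ = (11.8 − 8.9) / 0.65 = 2.9/0.65 = 4.462 cmH2O·s/L.
C = Vt/(Pplat − PEEP) = 400.0 / (8.9 − 2) = 400.0/6.9 = 57.971 mL/cmH2O.
τ = R × C = 4.462 × 0.05797 L/cmH2O = 0.2587 s.
t = −τ·ln(1 − 0.86) = −0.2587·ln(0.14) = 0.5086 s.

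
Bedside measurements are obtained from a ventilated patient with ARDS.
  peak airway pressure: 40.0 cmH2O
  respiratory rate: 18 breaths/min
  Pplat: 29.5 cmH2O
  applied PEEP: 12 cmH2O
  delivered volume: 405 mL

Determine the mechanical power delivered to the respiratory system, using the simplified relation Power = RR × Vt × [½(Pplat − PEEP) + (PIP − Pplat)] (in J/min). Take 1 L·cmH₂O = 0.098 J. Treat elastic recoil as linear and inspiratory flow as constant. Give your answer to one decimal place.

Per-breath work = Vt × [½(Pplat−PEEP) + (PIP−Pplat)] = 0.405 × [0.5×17.5 + 10.5] = 0.405 × 19.25 = 7.796 L·cmH2O.
Power = 18 × 7.796 = 140.33 L·cmH2O/min.
× 0.098 J/(L·cmH2O) → 13.752 J/min.

13.8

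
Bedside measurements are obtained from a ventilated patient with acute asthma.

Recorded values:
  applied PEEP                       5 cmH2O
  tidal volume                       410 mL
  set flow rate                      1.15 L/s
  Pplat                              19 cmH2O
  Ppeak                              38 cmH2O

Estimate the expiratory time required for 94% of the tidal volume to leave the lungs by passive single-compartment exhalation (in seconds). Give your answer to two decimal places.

1.36

R = (PIP − Pplat)/V̇ = (38 − 19) / 1.15 = 19.0/1.15 = 16.522 cmH2O·s/L.
C = Vt/(Pplat − PEEP) = 410.0 / (19 − 5) = 410.0/14.0 = 29.286 mL/cmH2O.
τ = R × C = 16.522 × 0.02929 L/cmH2O = 0.4839 s.
t = −τ·ln(1 − 0.94) = −0.4839·ln(0.06) = 1.361 s.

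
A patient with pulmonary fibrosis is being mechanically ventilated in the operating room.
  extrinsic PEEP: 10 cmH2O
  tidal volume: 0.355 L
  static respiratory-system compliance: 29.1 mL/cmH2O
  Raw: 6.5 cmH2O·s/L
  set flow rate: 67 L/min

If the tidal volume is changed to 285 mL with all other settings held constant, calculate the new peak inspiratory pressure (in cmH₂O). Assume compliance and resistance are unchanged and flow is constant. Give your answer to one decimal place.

Flow: 67 L/min ÷ 60 = 1.1167 L/s.
PIP = Vt/C + R·V̇ + PEEP (constant-flow equation of motion).
Only the elastic term changes: ΔPIP = ΔVt / C = (285 − 355) / 29.1 = -2.405 cmH2O.
Original PIP = 355/29.1 + 6.5×1.1167 + 10 = 29.458 cmH2O; new PIP = 29.458 + (-2.405) = 27.053 cmH2O.

27.1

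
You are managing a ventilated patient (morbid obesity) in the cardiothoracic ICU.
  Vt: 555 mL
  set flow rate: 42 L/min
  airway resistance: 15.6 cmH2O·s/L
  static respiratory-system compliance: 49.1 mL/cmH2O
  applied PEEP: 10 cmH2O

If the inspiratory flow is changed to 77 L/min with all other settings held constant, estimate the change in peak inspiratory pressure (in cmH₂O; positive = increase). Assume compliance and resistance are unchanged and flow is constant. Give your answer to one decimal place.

Flow: 42 L/min ÷ 60 = 0.7 L/s.
New flow: 77 L/min ÷ 60 = 1.2833 L/s.
PIP = Vt/C + R·V̇ + PEEP (constant-flow equation of motion).
Only the resistive term changes: ΔPIP = R × ΔV̇ = 15.6 × (1.2833 − 0.7) = 15.6 × 0.5833 = 9.099 cmH2O.

9.1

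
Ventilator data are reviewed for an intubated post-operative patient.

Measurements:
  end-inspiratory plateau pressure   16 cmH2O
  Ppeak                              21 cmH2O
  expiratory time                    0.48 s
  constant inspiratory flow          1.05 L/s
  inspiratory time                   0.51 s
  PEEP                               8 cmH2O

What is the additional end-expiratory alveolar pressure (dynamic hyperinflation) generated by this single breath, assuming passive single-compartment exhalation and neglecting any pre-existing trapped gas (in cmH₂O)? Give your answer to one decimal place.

1.8

Vt = flow × Ti = 1.05 L/s × 0.51 s × 1000 mL/L = 535.5 mL.
R = (PIP − Pplat)/V̇ = (21 − 16) / 1.05 = 5.0/1.05 = 4.762 cmH2O·s/L.
C = Vt/(Pplat − PEEP) = 535.5 / (16 − 8) = 535.5/8.0 = 66.938 mL/cmH2O.
τ = R × C = 4.762 × 0.06694 L/cmH2O = 0.3188 s.
Fraction remaining = e^(−Te/τ) = e^(−0.48/0.3188) = 0.2219; trapped volume = 535.5 × 0.2219 = 118.83 mL.
Additional alveolar pressure from trapping ≈ V_trapped / C = 118.83 / 66.938 = 1.775 cmH2O.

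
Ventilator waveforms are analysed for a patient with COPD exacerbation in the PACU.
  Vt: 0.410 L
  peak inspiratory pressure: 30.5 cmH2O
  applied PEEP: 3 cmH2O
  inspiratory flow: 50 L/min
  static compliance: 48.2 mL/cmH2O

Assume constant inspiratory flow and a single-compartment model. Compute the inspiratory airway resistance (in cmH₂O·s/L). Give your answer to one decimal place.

Flow: 50 L/min ÷ 60 = 0.8333 L/s.
Equation of motion (constant flow): PIP = Vt/C + R·V̇ + PEEP.
R·V̇ = PIP − Vt/C − PEEP = 30.5 − 410/48.2 − 3 = 30.5 − 8.506 − 3 = 18.994 cmH2O.
R = 18.994 / 0.8333 = 22.794 cmH2O·s/L.

22.8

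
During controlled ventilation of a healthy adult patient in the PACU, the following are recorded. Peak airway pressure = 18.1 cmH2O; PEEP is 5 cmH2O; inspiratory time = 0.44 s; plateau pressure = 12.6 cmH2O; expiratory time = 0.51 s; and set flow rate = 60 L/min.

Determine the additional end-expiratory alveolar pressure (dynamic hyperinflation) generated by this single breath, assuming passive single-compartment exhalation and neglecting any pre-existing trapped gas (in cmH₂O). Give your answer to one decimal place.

1.5

Flow: 60 L/min ÷ 60 = 1 L/s.
Vt = flow × Ti = 1 L/s × 0.44 s × 1000 mL/L = 440.0 mL.
R = (PIP − Pplat)/V̇ = (18.1 − 12.6) / 1 = 5.5/1 = 5.5 cmH2O·s/L.
C = Vt/(Pplat − PEEP) = 440.0 / (12.6 − 5) = 440.0/7.6 = 57.895 mL/cmH2O.
τ = R × C = 5.5 × 0.0579 L/cmH2O = 0.3185 s.
Fraction remaining = e^(−Te/τ) = e^(−0.51/0.3185) = 0.2016; trapped volume = 440.0 × 0.2016 = 88.704 mL.
Additional alveolar pressure from trapping ≈ V_trapped / C = 88.704 / 57.895 = 1.532 cmH2O.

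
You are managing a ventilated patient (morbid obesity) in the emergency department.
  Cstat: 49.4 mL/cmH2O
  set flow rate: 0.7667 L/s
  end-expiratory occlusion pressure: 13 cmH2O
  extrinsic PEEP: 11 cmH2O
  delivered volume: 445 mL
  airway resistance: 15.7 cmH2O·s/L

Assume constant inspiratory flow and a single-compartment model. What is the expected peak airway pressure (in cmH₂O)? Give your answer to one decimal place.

34.0

Total PEEP = 13 cmH2O (set 11 + intrinsic 2); this is the baseline alveolar pressure.
Equation of motion (constant flow): PIP = Vt/C + R·V̇ + PEEP.
PIP = 445/49.4 + 15.7×0.7667 + 13 = 9.008 + 12.037 + 13 = 34.045 cmH2O.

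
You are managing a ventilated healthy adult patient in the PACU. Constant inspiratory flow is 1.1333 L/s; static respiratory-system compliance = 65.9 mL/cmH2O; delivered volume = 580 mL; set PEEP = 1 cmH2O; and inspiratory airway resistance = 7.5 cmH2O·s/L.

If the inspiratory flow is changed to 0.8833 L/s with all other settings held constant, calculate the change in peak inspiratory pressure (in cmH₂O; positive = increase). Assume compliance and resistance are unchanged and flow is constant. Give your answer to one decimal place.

PIP = Vt/C + R·V̇ + PEEP (constant-flow equation of motion).
Only the resistive term changes: ΔPIP = R × ΔV̇ = 7.5 × (0.8833 − 1.1333) = 7.5 × -0.25 = -1.875 cmH2O.

-1.9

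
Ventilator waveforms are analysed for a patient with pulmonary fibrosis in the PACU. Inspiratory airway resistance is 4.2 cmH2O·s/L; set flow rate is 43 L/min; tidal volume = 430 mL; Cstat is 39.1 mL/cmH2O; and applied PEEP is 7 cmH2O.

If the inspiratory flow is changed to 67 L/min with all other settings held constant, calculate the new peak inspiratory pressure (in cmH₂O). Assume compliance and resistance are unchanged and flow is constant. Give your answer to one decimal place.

22.7

Flow: 43 L/min ÷ 60 = 0.7167 L/s.
New flow: 67 L/min ÷ 60 = 1.1167 L/s.
PIP = Vt/C + R·V̇ + PEEP (constant-flow equation of motion).
Only the resistive term changes: ΔPIP = R × ΔV̇ = 4.2 × (1.1167 − 0.7167) = 4.2 × 0.4 = 1.68 cmH2O.
Original PIP = 430/39.1 + 4.2×0.7167 + 7 = 21.008 cmH2O; new PIP = 21.008 + (1.68) = 22.688 cmH2O.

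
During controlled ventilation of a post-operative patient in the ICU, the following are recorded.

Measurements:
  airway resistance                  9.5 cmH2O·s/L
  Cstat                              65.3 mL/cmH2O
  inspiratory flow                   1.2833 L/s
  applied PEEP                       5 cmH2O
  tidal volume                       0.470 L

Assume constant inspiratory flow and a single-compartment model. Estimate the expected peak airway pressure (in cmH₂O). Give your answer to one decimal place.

24.4

Equation of motion (constant flow): PIP = Vt/C + R·V̇ + PEEP.
PIP = 470/65.3 + 9.5×1.2833 + 5 = 7.198 + 12.191 + 5 = 24.389 cmH2O.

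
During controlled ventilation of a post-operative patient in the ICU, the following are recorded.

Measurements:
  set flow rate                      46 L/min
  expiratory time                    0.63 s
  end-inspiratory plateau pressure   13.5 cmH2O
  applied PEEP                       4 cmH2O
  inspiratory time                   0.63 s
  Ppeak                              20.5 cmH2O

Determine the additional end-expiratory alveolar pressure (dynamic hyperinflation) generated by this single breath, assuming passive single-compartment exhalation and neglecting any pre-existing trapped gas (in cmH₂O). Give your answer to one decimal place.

2.4

Flow: 46 L/min ÷ 60 = 0.7667 L/s.
Vt = flow × Ti = 0.7667 L/s × 0.63 s × 1000 mL/L = 483.02 mL.
R = (PIP − Pplat)/V̇ = (20.5 − 13.5) / 0.7667 = 7.0/0.7667 = 9.13 cmH2O·s/L.
C = Vt/(Pplat − PEEP) = 483.02 / (13.5 − 4) = 483.02/9.5 = 50.844 mL/cmH2O.
τ = R × C = 9.13 × 0.05084 L/cmH2O = 0.4642 s.
Fraction remaining = e^(−Te/τ) = e^(−0.63/0.4642) = 0.2574; trapped volume = 483.02 × 0.2574 = 124.33 mL.
Additional alveolar pressure from trapping ≈ V_trapped / C = 124.33 / 50.844 = 2.445 cmH2O.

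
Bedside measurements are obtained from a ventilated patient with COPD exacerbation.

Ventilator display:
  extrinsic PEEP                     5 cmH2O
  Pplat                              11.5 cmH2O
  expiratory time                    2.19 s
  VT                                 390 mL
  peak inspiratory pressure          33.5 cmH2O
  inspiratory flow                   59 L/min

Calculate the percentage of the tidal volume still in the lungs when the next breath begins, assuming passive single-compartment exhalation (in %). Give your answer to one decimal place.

19.6

Flow: 59 L/min ÷ 60 = 0.9833 L/s.
R = (PIP − Pplat)/V̇ = (33.5 − 11.5) / 0.9833 = 22.0/0.9833 = 22.374 cmH2O·s/L.
C = Vt/(Pplat − PEEP) = 390.0 / (11.5 − 5) = 390.0/6.5 = 60.0 mL/cmH2O.
τ = R × C = 22.374 × 0.06 L/cmH2O = 1.342 s.
Fraction remaining at end-expiration = e^(−Te/τ) = e^(−2.19/1.342) = 0.1956 → 19.56%.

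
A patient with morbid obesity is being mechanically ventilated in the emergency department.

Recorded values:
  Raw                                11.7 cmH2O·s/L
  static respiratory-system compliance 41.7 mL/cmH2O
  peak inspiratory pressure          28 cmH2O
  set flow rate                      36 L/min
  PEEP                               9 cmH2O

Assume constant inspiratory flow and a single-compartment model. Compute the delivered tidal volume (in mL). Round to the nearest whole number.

Flow: 36 L/min ÷ 60 = 0.6 L/s.
Equation of motion (constant flow): PIP = Vt/C + R·V̇ + PEEP.
Vt/C = PIP − R·V̇ − PEEP = 28 − 7.02 − 9 = 11.98 cmH2O.
Vt = C × 11.98 = 41.7 × 11.98 = 499.57 mL.

500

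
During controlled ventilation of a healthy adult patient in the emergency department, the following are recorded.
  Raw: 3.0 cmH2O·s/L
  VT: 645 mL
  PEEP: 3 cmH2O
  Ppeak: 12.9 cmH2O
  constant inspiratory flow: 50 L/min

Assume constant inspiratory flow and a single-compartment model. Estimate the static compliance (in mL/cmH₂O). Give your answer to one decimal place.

87.2

Flow: 50 L/min ÷ 60 = 0.8333 L/s.
Equation of motion (constant flow): PIP = Vt/C + R·V̇ + PEEP.
Vt/C = PIP − R·V̇ − PEEP = 12.9 − 3.0×0.8333 − 3 = 12.9 − 2.5 − 3 = 7.4 cmH2O.
C = Vt / 7.4 = 645 / 7.4 = 87.162 mL/cmH2O.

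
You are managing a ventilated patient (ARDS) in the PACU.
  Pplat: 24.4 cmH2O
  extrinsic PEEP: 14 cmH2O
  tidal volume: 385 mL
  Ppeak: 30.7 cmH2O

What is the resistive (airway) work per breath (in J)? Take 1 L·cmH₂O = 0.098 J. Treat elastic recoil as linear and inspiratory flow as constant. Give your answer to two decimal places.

With constant inspiratory flow the resistive pressure is constant at PIP − Pplat = 30.7 − 24.4 = 6.3 cmH2O, so resistive work = 6.3 × 0.385 = 2.426 L·cmH2O.
× 0.098 J/(L·cmH2O) → 0.2377 J.

0.24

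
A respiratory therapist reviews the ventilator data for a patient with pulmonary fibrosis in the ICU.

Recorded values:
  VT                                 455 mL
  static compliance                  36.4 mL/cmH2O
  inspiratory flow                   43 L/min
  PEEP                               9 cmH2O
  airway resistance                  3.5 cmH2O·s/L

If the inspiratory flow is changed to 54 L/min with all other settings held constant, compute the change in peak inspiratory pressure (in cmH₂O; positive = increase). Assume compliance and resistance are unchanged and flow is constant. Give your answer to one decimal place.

0.6

Flow: 43 L/min ÷ 60 = 0.7167 L/s.
New flow: 54 L/min ÷ 60 = 0.9 L/s.
PIP = Vt/C + R·V̇ + PEEP (constant-flow equation of motion).
Only the resistive term changes: ΔPIP = R × ΔV̇ = 3.5 × (0.9 − 0.7167) = 3.5 × 0.1833 = 0.6416 cmH2O.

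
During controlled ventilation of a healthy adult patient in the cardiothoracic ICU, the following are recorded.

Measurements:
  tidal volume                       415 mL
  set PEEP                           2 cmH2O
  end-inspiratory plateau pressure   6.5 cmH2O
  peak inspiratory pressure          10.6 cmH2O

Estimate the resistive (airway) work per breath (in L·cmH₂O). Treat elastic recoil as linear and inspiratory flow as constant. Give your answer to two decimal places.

With constant inspiratory flow the resistive pressure is constant at PIP − Pplat = 10.6 − 6.5 = 4.1 cmH2O, so resistive work = 4.1 × 0.415 = 1.702 L·cmH2O.

1.70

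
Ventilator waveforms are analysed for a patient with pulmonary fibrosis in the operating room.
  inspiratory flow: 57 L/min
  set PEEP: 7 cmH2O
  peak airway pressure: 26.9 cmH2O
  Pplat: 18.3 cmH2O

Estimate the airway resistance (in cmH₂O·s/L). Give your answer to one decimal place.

9.1

Flow: 57 L/min ÷ 60 = 0.95 L/s.
Raw = (PIP − Pplat) / flow = (26.9 − 18.3) / 0.95 = 8.6 / 0.95 = 9.053 cmH2O·s/L.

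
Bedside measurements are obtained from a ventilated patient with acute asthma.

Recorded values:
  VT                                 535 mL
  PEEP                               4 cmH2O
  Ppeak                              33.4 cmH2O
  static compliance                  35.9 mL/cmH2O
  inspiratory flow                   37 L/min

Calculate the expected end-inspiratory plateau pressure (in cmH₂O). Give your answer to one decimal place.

18.9

Pplat = PEEP + Vt / Cstat = 4 + 535 / 35.9 = 4 + 14.903 = 18.903 cmH2O.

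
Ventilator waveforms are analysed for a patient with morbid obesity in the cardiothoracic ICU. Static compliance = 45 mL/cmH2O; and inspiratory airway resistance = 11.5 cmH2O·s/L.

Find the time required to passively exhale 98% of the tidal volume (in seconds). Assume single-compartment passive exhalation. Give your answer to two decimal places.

2.02

τ = R × C = 11.5 × 45 mL/cmH2O = 11.5 × 0.045 L/cmH2O = 0.5175 s.
Exhaled fraction f = 1 − e^(−t/τ) → t = −τ·ln(1 − f) = −0.5175·ln(0.02) = 2.024 s.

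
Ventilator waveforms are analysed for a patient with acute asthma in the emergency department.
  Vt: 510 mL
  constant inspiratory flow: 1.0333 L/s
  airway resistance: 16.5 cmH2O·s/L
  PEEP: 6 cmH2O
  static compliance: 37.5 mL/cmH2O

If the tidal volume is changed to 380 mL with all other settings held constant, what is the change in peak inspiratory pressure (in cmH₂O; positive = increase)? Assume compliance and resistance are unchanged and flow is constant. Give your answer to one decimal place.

PIP = Vt/C + R·V̇ + PEEP (constant-flow equation of motion).
Only the elastic term changes: ΔPIP = ΔVt / C = (380 − 510) / 37.5 = -3.467 cmH2O.

-3.5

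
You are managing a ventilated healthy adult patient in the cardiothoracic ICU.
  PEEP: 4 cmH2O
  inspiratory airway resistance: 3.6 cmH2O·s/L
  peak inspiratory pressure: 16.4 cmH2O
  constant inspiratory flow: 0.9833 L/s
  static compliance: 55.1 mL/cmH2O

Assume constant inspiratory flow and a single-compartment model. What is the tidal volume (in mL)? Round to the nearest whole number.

488

Equation of motion (constant flow): PIP = Vt/C + R·V̇ + PEEP.
Vt/C = PIP − R·V̇ − PEEP = 16.4 − 3.54 − 4 = 8.86 cmH2O.
Vt = C × 8.86 = 55.1 × 8.86 = 488.19 mL.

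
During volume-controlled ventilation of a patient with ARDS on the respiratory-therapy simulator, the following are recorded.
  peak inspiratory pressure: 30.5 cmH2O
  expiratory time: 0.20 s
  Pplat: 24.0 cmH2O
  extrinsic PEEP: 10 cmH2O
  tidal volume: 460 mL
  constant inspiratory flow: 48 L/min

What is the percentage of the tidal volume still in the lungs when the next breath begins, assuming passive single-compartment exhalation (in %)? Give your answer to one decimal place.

Flow: 48 L/min ÷ 60 = 0.8 L/s.
R = (PIP − Pplat)/V̇ = (30.5 − 24.0) / 0.8 = 6.5/0.8 = 8.125 cmH2O·s/L.
C = Vt/(Pplat − PEEP) = 460.0 / (24.0 − 10) = 460.0/14.0 = 32.857 mL/cmH2O.
τ = R × C = 8.125 × 0.03286 L/cmH2O = 0.267 s.
Fraction remaining at end-expiration = e^(−Te/τ) = e^(−0.20/0.267) = 0.4728 → 47.28%.

47.3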